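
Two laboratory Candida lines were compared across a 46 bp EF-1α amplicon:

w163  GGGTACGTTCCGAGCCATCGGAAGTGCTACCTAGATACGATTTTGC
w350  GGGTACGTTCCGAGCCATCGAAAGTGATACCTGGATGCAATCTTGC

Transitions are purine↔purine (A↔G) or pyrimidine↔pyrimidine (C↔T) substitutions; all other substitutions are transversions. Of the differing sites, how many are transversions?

1

The sequences differ at positions 21 (G/A, transition), 27 (C/A, transversion), 33 (A/G, transition), 37 (A/G, transition), 39 (G/A, transition), 42 (T/C, transition).
Of the 6 differences, 5 transitions and 1 transversion, so the answer is 1.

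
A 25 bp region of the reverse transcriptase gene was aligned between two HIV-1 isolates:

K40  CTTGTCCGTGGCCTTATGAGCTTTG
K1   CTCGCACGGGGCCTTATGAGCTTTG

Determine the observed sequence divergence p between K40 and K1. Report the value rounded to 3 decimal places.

The sequences differ at positions 3 (T/C), 5 (T/C), 6 (C/A), 9 (T/G).
There are 4 differences over 25 sites, so p = 4/25 = 0.160.

0.160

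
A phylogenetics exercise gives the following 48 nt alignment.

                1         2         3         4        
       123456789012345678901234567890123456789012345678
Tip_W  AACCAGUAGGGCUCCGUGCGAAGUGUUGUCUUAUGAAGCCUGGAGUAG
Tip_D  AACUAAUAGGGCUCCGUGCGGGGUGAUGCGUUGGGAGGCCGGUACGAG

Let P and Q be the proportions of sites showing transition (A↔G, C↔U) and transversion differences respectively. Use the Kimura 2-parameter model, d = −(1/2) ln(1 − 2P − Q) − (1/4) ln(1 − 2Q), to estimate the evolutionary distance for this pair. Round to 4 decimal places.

0.3739

Mismatches occur at site 4 (C↔U, transition), site 6 (G↔A, transition), site 21 (A↔G, transition), site 22 (A↔G, transition), site 26 (U↔A, transversion), site 29 (U↔C, transition), site 30 (C↔G, transversion), site 33 (A↔G, transition), site 34 (U↔G, transversion), site 37 (A↔G, transition), site 41 (U↔G, transversion), site 43 (G↔U, transversion), site 45 (G↔C, transversion), site 46 (U↔G, transversion).
Of the 14 differences, 7 transitions and 7 transversions over 48 sites: P = 7/48 = 0.145833, Q = 7/48 = 0.145833.
d = −0.5·ln(0.562501) − 0.25·ln(0.708334) = −0.5·(-0.575362) − 0.25·(-0.344840) = 0.3739.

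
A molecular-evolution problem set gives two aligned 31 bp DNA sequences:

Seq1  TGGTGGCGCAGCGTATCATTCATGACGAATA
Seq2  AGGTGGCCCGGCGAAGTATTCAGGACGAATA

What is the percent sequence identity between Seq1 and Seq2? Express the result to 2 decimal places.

Differing sites — 1:T/A; 8:G/C; 10:A/G; 14:T/A; 16:T/G; 17:C/T; 23:T/G.
24 of the 31 sites match, so the percent identity is 24/31 × 100 = 77.42%.

77.42%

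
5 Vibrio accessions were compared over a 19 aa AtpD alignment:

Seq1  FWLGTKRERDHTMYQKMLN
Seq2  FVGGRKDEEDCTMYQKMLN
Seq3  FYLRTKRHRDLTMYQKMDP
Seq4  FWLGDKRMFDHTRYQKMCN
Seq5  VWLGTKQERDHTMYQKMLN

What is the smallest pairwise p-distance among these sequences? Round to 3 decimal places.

0.105

Pairwise Hamming distances:
  Seq1 vs Seq2: 6
  Seq1 vs Seq3: 6
  Seq1 vs Seq4: 5
  Seq1 vs Seq5: 2
  Seq2 vs Seq3: 10
  Seq2 vs Seq4: 9
  Seq2 vs Seq5: 7
  Seq3 vs Seq4: 9
  Seq3 vs Seq5: 8
  Seq4 vs Seq5: 7
The smallest is 2 mismatches, between Seq1 and Seq5; p = 2/19 = 0.105.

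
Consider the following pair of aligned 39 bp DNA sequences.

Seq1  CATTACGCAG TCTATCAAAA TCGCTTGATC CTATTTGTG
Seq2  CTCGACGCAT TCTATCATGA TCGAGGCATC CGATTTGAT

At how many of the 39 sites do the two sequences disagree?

Differing sites — 2:A/T; 3:T/C; 4:T/G; 10:G/T; 18:A/T; 19:A/G; 24:C/A; 25:T/G; 26:T/G; 27:G/C; 32:T/G; 38:T/A; 39:G/T.
That gives 13 mismatches out of 39 aligned sites, so the Hamming distance is 13.

13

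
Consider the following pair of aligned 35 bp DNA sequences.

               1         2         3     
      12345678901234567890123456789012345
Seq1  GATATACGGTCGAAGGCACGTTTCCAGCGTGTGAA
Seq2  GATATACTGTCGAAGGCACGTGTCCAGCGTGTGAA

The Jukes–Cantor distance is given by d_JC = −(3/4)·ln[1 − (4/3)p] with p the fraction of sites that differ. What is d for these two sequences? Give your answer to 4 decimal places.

The sequences differ at positions 8 (G/T), 22 (T/G).
p = 2/35 = 0.057143.
d = −0.75 · ln(1 − (4/3)·0.057143) = −0.75 · ln(0.923809) = −0.75 · (-0.079250) = 0.0594.

0.0594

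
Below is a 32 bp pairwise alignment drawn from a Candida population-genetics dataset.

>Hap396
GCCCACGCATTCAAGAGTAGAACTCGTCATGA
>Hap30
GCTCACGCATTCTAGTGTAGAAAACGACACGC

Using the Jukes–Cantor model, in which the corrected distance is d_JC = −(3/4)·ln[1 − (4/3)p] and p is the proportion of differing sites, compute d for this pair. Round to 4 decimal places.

Differing sites — 3:C/T; 13:A/T; 16:A/T; 23:C/A; 24:T/A; 27:T/A; 30:T/C; 32:A/C.
p = 8/32 = 0.250000.
d = −0.75 · ln(1 − (4/3)·0.250000) = −0.75 · ln(0.666667) = −0.75 · (-0.405465) = 0.3041.

0.3041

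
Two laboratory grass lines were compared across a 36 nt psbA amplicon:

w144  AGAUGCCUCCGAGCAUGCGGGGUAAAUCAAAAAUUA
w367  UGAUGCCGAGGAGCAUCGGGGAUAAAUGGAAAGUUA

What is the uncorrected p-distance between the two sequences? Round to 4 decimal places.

Differing sites — 1:A/U; 8:U/G; 9:C/A; 10:C/G; 17:G/C; 18:C/G; 22:G/A; 28:C/G; 29:A/G; 33:A/G.
There are 10 differences over 36 sites, so p = 10/36 = 0.2778.

0.2778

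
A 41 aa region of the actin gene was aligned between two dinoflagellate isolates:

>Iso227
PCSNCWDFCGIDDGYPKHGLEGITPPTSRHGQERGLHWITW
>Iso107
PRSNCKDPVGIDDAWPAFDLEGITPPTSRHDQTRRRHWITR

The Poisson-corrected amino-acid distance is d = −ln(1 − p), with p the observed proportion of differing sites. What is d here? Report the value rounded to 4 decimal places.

0.4177

Mismatches occur at site 2 (C→R), site 6 (W→K), site 8 (F→P), site 9 (C→V), site 14 (G→A), site 15 (Y→W), site 17 (K→A), site 18 (H→F), site 19 (G→D), site 31 (G→D), site 33 (E→T), site 35 (G→R), site 36 (L→R), site 41 (W→R).
p = 14/41 = 0.341463.
d = −ln(1 − 0.341463) = −ln(0.658537) = 0.4177.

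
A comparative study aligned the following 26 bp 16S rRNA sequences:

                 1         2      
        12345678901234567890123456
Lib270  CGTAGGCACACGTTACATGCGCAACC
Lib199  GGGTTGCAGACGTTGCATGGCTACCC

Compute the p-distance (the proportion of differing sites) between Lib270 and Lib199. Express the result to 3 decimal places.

Mismatches occur at site 1 (C→G), site 3 (T→G), site 4 (A→T), site 5 (G→T), site 9 (C→G), site 15 (A→G), site 20 (C→G), site 21 (G→C), site 22 (C→T), site 24 (A→C).
There are 10 differences over 26 sites, so p = 10/26 = 0.385.

0.385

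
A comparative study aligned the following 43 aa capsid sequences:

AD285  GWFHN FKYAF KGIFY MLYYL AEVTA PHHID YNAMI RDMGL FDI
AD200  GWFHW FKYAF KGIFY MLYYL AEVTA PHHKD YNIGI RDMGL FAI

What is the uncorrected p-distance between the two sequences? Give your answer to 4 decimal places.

0.1163

Differing sites — 5:N/W; 29:I/K; 33:A/I; 34:M/G; 42:D/A.
There are 5 differences over 43 sites, so p = 5/43 = 0.1163.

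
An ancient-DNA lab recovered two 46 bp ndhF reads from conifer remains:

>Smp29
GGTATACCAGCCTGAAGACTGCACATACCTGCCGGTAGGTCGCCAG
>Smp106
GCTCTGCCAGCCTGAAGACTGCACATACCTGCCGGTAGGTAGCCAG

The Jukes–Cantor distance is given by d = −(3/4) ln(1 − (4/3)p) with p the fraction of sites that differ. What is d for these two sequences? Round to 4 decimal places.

0.0924

The sequences differ at positions 2 (G/C), 4 (A/C), 6 (A/G), 41 (C/A).
p = 4/46 = 0.086957.
d = −0.75 · ln(1 − (4/3)·0.086957) = −0.75 · ln(0.884057) = −0.75 · (-0.123234) = 0.0924.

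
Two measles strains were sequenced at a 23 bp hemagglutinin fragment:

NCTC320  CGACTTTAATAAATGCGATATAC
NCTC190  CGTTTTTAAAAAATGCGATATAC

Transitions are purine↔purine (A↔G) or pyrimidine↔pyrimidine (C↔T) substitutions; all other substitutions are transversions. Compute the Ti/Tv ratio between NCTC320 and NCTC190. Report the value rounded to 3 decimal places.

0.500

The sequences differ at positions 3 (A/T, transversion), 4 (C/T, transition), 10 (T/A, transversion).
Of the 3 differences, 1 transition and 2 transversions, so Ti/Tv = 1/2 = 0.500.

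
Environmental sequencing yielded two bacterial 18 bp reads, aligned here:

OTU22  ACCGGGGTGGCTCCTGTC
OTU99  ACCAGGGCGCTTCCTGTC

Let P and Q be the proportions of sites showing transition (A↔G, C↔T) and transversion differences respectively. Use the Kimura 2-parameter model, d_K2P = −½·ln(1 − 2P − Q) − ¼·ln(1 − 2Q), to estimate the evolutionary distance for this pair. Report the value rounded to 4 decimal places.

The sequences differ at positions 4 (G/A, transition), 8 (T/C, transition), 10 (G/C, transversion), 11 (C/T, transition).
Of the 4 differences, 3 transitions and 1 transversion over 18 sites: P = 3/18 = 0.166667, Q = 1/18 = 0.055556.
d = −0.5·ln(0.611110) − 0.25·ln(0.888888) = −0.5·(-0.492478) − 0.25·(-0.117784) = 0.2757.

0.2757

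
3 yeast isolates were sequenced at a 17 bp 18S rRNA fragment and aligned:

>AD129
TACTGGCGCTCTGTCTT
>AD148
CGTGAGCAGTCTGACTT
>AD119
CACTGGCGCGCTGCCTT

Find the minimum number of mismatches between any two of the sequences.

Pairwise Hamming distances:
  AD129 vs AD148: 8
  AD129 vs AD119: 3
  AD148 vs AD119: 8
The smallest is 3, between AD129 and AD119.

3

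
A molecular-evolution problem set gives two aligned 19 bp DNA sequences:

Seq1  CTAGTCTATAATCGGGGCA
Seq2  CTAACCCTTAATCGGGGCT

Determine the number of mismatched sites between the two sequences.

5

The sequences differ at positions 4 (G/A), 5 (T/C), 7 (T/C), 8 (A/T), 19 (A/T).
That gives 5 mismatches out of 19 aligned sites, so the Hamming distance is 5.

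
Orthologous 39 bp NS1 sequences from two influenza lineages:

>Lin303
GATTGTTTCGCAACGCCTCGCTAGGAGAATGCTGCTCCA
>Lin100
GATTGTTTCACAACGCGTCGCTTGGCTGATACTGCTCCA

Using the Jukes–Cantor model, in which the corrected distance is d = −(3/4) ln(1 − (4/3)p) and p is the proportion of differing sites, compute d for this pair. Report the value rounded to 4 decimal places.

Differing sites — 10:G/A; 17:C/G; 23:A/T; 26:A/C; 27:G/T; 28:A/G; 31:G/A.
p = 7/39 = 0.179487.
d = −0.75 · ln(1 − (4/3)·0.179487) = −0.75 · ln(0.760684) = −0.75 · (-0.273537) = 0.2052.

0.2052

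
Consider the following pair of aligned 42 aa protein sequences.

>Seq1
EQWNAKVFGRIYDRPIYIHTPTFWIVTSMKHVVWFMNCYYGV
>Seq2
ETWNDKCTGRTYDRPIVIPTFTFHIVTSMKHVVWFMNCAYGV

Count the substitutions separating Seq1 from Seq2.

10

The sequences differ at positions 2 (Q/T), 5 (A/D), 7 (V/C), 8 (F/T), 11 (I/T), 17 (Y/V), 19 (H/P), 21 (P/F), 24 (W/H), 39 (Y/A).
That gives 10 mismatches out of 42 aligned sites, so the Hamming distance is 10.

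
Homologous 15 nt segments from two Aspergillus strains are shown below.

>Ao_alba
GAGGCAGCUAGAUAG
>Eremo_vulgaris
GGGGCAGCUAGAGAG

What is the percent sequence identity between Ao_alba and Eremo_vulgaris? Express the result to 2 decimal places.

Differing sites — 2:A/G; 13:U/G.
13 of the 15 sites match, so the percent identity is 13/15 × 100 = 86.67%.

86.67%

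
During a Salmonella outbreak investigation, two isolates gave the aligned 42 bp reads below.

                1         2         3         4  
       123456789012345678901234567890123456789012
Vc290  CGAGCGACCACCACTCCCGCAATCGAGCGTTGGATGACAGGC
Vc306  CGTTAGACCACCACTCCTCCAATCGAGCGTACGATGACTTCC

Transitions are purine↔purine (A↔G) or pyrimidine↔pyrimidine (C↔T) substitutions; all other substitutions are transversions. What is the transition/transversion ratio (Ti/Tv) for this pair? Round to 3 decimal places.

Differing sites — 3:A/T (Tv); 4:G/T (Tv); 5:C/A (Tv); 18:C/T (Ti); 19:G/C (Tv); 31:T/A (Tv); 32:G/C (Tv); 39:A/T (Tv); 40:G/T (Tv); 41:G/C (Tv).
Of the 10 differences, 1 transition and 9 transversions, so Ti/Tv = 1/9 = 0.111.

0.111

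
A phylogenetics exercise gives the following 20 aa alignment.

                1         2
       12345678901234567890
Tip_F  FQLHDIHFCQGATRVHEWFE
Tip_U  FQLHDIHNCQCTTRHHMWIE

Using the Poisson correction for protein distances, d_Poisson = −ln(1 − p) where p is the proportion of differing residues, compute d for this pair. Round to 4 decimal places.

Differing sites — 8:F/N; 11:G/C; 12:A/T; 15:V/H; 17:E/M; 19:F/I.
p = 6/20 = 0.300000.
d = −ln(1 − 0.300000) = −ln(0.700000) = 0.3567.

0.3567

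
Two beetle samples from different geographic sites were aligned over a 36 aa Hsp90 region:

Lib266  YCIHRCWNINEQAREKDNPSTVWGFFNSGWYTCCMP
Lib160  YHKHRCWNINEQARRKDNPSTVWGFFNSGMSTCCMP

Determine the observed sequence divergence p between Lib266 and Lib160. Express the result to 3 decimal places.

0.139

The sequences differ at positions 2 (C/H), 3 (I/K), 15 (E/R), 30 (W/M), 31 (Y/S).
There are 5 differences over 36 sites, so p = 5/36 = 0.139.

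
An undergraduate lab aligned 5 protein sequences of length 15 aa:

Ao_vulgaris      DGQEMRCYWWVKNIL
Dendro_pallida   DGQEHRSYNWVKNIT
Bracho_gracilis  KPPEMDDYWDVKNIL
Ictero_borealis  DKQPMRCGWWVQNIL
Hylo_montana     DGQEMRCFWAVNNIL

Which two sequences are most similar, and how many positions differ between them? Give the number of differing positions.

3

Pairwise Hamming distances:
  Ao_vulgaris vs Dendro_pallida: 4
  Ao_vulgaris vs Bracho_gracilis: 6
  Ao_vulgaris vs Ictero_borealis: 4
  Ao_vulgaris vs Hylo_montana: 3
  Dendro_pallida vs Bracho_gracilis: 9
  Dendro_pallida vs Ictero_borealis: 8
  Dendro_pallida vs Hylo_montana: 7
  Bracho_gracilis vs Ictero_borealis: 9
  Bracho_gracilis vs Hylo_montana: 8
  Ictero_borealis vs Hylo_montana: 5
The smallest is 3, between Ao_vulgaris and Hylo_montana.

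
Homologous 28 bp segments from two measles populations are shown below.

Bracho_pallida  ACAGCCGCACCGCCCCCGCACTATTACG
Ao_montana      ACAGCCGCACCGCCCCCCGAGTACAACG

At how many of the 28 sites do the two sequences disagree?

5

Differing sites — 18:G/C; 19:C/G; 21:C/G; 24:T/C; 25:T/A.
That gives 5 mismatches out of 28 aligned sites, so the Hamming distance is 5.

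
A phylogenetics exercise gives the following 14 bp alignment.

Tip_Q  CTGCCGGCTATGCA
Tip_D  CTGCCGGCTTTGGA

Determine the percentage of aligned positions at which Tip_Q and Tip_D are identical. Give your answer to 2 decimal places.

Differing sites — 10:A/T; 13:C/G.
12 of the 14 sites match, so the percent identity is 12/14 × 100 = 85.71%.

85.71%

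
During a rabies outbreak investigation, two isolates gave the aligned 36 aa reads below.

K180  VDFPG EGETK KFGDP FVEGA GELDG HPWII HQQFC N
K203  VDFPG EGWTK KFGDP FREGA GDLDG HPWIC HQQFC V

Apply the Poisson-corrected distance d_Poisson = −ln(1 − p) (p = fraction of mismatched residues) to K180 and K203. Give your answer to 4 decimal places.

Mismatches occur at site 8 (E↔W), site 17 (V↔R), site 22 (E↔D), site 30 (I↔C), site 36 (N↔V).
p = 5/36 = 0.138889.
d = −ln(1 − 0.138889) = −ln(0.861111) = 0.1495.

0.1495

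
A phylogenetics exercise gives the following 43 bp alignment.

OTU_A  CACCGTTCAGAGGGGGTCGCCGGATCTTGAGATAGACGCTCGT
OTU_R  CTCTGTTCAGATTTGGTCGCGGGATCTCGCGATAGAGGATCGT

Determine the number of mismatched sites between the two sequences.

Differing sites — 2:A/T; 4:C/T; 12:G/T; 13:G/T; 14:G/T; 21:C/G; 28:T/C; 30:A/C; 37:C/G; 39:C/A.
That gives 10 mismatches out of 43 aligned sites, so the Hamming distance is 10.

10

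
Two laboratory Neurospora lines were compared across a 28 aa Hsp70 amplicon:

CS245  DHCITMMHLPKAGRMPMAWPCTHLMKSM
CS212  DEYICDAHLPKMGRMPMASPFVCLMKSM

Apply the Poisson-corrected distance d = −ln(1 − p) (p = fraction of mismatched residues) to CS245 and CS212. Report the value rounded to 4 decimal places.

The sequences differ at positions 2 (H/E), 3 (C/Y), 5 (T/C), 6 (M/D), 7 (M/A), 12 (A/M), 19 (W/S), 21 (C/F), 22 (T/V), 23 (H/C).
p = 10/28 = 0.357143.
d = −ln(1 − 0.357143) = −ln(0.642857) = 0.4418.

0.4418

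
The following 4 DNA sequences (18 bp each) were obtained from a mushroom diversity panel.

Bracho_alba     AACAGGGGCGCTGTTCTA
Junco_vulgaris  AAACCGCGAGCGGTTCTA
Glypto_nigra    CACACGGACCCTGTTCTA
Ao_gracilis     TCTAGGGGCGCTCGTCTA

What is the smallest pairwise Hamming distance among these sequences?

4

Pairwise Hamming distances:
  Bracho_alba vs Junco_vulgaris: 6
  Bracho_alba vs Glypto_nigra: 4
  Bracho_alba vs Ao_gracilis: 5
  Junco_vulgaris vs Glypto_nigra: 8
  Junco_vulgaris vs Ao_gracilis: 10
  Glypto_nigra vs Ao_gracilis: 8
The smallest is 4, between Bracho_alba and Glypto_nigra.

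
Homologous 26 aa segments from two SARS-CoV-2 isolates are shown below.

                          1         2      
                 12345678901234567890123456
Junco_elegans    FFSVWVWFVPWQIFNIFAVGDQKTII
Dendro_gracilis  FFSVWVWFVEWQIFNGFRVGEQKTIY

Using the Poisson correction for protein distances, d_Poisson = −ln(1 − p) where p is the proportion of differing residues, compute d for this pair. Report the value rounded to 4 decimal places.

Mismatches occur at site 10 (P→E), site 16 (I→G), site 18 (A→R), site 21 (D→E), site 26 (I→Y).
p = 5/26 = 0.192308.
d = −ln(1 − 0.192308) = −ln(0.807692) = 0.2136.

0.2136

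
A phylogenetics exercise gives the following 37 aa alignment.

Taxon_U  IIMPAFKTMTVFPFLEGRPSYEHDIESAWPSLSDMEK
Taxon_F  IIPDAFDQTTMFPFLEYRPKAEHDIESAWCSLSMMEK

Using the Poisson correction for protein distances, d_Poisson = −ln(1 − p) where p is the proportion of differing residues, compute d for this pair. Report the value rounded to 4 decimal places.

Mismatches occur at site 3 (M→P), site 4 (P→D), site 7 (K→D), site 8 (T→Q), site 9 (M→T), site 11 (V→M), site 17 (G→Y), site 20 (S→K), site 21 (Y→A), site 30 (P→C), site 34 (D→M).
p = 11/37 = 0.297297.
d = −ln(1 − 0.297297) = −ln(0.702703) = 0.3528.

0.3528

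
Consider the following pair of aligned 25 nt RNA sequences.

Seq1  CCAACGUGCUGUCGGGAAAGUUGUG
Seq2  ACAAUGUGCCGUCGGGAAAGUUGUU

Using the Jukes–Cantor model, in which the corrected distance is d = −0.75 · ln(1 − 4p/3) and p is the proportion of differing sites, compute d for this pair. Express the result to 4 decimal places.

0.1800

Differing sites — 1:C/A; 5:C/U; 10:U/C; 25:G/U.
p = 4/25 = 0.160000.
d = −0.75 · ln(1 − (4/3)·0.160000) = −0.75 · ln(0.786667) = −0.75 · (-0.239950) = 0.1800.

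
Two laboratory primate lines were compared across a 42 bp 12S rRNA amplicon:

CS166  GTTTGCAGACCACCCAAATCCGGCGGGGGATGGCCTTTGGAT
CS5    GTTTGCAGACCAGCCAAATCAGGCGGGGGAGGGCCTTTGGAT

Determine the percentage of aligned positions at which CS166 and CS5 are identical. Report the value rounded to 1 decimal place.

The sequences differ at positions 13 (C/G), 21 (C/A), 31 (T/G).
39 of the 42 sites match, so the percent identity is 39/42 × 100 = 92.9%.

92.9%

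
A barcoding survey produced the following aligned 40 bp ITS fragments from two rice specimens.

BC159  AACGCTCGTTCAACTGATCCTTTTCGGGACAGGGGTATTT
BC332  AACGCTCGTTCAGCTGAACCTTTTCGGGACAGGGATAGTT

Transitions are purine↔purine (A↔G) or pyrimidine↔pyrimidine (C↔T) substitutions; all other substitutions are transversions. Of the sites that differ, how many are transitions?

Differing sites — 13:A/G (Ti); 18:T/A (Tv); 35:G/A (Ti); 38:T/G (Tv).
Of the 4 differences, 2 transitions and 2 transversions, so the answer is 2.

2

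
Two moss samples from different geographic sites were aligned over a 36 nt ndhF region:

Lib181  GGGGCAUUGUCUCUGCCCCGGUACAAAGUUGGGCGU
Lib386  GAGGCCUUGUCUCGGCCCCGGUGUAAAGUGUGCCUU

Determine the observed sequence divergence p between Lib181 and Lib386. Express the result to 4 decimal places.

The sequences differ at positions 2 (G/A), 6 (A/C), 14 (U/G), 23 (A/G), 24 (C/U), 30 (U/G), 31 (G/U), 33 (G/C), 35 (G/U).
There are 9 differences over 36 sites, so p = 9/36 = 0.2500.

0.2500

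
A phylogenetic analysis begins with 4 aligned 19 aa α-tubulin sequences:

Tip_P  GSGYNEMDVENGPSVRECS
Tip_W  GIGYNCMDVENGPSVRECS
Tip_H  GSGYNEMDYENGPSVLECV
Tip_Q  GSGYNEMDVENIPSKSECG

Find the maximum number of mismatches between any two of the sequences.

Pairwise Hamming distances:
  Tip_P vs Tip_W: 2
  Tip_P vs Tip_H: 3
  Tip_P vs Tip_Q: 4
  Tip_W vs Tip_H: 5
  Tip_W vs Tip_Q: 6
  Tip_H vs Tip_Q: 5
The largest is 6, between Tip_W and Tip_Q.

6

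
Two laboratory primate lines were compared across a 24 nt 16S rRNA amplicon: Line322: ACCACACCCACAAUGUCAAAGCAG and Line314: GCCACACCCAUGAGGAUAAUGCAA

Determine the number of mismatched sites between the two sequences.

The sequences differ at positions 1 (A/G), 11 (C/U), 12 (A/G), 14 (U/G), 16 (U/A), 17 (C/U), 20 (A/U), 24 (G/A).
That gives 8 mismatches out of 24 aligned sites, so the Hamming distance is 8.

8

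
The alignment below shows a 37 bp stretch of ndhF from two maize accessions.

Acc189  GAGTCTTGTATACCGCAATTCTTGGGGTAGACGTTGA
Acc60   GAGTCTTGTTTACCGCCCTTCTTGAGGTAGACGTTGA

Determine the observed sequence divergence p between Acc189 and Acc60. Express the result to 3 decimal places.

Differing sites — 10:A/T; 17:A/C; 18:A/C; 25:G/A.
There are 4 differences over 37 sites, so p = 4/37 = 0.108.

0.108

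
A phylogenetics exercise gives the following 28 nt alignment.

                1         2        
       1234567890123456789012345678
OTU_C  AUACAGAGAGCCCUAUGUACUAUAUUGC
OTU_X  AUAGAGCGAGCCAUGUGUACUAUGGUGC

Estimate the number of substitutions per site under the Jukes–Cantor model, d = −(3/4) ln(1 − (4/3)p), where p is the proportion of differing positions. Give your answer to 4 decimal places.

0.2524

The sequences differ at positions 4 (C/G), 7 (A/C), 13 (C/A), 15 (A/G), 24 (A/G), 25 (U/G).
p = 6/28 = 0.214286.
d = −0.75 · ln(1 − (4/3)·0.214286) = −0.75 · ln(0.714285) = −0.75 · (-0.336473) = 0.2524.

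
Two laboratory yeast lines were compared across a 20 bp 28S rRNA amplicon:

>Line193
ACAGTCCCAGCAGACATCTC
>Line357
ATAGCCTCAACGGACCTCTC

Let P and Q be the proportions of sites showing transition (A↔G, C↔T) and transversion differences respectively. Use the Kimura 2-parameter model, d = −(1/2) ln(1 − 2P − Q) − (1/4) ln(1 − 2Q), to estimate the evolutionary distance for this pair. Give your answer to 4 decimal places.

0.4256

Mismatches occur at site 2 (C→T, transition), site 5 (T→C, transition), site 7 (C→T, transition), site 10 (G→A, transition), site 12 (A→G, transition), site 16 (A→C, transversion).
Of the 6 differences, 5 transitions and 1 transversion over 20 sites: P = 5/20 = 0.250000, Q = 1/20 = 0.050000.
d = −0.5·ln(0.450000) − 0.25·ln(0.900000) = −0.5·(-0.798508) − 0.25·(-0.105361) = 0.4256.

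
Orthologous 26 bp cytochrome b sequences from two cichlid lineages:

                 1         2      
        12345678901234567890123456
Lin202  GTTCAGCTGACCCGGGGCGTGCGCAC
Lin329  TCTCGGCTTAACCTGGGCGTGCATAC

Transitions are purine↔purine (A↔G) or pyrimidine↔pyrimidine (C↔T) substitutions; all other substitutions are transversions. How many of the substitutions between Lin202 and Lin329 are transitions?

The sequences differ at positions 1 (G/T, transversion), 2 (T/C, transition), 5 (A/G, transition), 9 (G/T, transversion), 11 (C/A, transversion), 14 (G/T, transversion), 23 (G/A, transition), 24 (C/T, transition).
Of the 8 differences, 4 transitions and 4 transversions, so the answer is 4.

4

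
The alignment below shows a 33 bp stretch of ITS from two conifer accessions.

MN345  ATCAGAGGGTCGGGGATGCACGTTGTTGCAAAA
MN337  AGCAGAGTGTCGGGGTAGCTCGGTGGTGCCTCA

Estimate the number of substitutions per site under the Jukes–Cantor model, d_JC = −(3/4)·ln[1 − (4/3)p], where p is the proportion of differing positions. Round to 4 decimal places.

0.3882

Mismatches occur at site 2 (T/G), site 8 (G/T), site 16 (A/T), site 17 (T/A), site 20 (A/T), site 23 (T/G), site 26 (T/G), site 30 (A/C), site 31 (A/T), site 32 (A/C).
p = 10/33 = 0.303030.
d = −0.75 · ln(1 − (4/3)·0.303030) = −0.75 · ln(0.595960) = −0.75 · (-0.517582) = 0.3882.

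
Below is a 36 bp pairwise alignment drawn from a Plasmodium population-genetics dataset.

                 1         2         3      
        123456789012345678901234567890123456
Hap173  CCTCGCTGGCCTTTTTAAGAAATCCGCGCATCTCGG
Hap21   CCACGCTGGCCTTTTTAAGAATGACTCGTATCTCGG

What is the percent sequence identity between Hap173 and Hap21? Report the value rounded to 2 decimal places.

83.33%

The sequences differ at positions 3 (T/A), 22 (A/T), 23 (T/G), 24 (C/A), 26 (G/T), 29 (C/T).
30 of the 36 sites match, so the percent identity is 30/36 × 100 = 83.33%.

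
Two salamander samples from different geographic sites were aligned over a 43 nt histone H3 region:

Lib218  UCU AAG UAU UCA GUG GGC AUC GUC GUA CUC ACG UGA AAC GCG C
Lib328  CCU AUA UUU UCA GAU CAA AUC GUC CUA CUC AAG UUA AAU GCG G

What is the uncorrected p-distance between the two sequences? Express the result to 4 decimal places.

Differing sites — 1:U/C; 5:A/U; 6:G/A; 8:A/U; 14:U/A; 15:G/U; 16:G/C; 17:G/A; 18:C/A; 25:G/C; 32:C/A; 35:G/U; 39:C/U; 43:C/G.
There are 14 differences over 43 sites, so p = 14/43 = 0.3256.

0.3256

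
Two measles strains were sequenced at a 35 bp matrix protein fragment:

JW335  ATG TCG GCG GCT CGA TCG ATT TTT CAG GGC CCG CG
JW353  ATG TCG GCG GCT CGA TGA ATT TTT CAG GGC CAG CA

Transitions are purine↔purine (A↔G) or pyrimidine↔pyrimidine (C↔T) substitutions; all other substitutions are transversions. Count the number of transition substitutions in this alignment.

2

The sequences differ at positions 17 (C/G, transversion), 18 (G/A, transition), 32 (C/A, transversion), 35 (G/A, transition).
Of the 4 differences, 2 transitions and 2 transversions, so the answer is 2.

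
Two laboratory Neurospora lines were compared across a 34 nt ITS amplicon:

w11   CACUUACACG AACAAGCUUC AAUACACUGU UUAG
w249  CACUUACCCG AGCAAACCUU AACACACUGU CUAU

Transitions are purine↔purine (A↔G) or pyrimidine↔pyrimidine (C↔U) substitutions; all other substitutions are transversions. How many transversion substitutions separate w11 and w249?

Mismatches occur at site 8 (A/C, transversion), site 12 (A/G, transition), site 16 (G/A, transition), site 18 (U/C, transition), site 20 (C/U, transition), site 23 (U/C, transition), site 31 (U/C, transition), site 34 (G/U, transversion).
Of the 8 differences, 6 transitions and 2 transversions, so the answer is 2.

2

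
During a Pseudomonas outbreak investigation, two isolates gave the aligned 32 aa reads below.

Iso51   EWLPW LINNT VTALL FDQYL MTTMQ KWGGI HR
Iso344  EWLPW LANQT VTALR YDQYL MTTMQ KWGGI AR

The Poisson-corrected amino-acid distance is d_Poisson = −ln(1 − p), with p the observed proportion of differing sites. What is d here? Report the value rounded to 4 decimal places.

The sequences differ at positions 7 (I/A), 9 (N/Q), 15 (L/R), 16 (F/Y), 31 (H/A).
p = 5/32 = 0.156250.
d = −ln(1 − 0.156250) = −ln(0.843750) = 0.1699.

0.1699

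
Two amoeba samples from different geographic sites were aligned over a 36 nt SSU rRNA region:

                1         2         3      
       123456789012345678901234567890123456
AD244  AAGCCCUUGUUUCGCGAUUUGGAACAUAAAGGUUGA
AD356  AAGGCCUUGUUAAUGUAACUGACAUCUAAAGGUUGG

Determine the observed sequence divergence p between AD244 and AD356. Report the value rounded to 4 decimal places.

The sequences differ at positions 4 (C/G), 12 (U/A), 13 (C/A), 14 (G/U), 15 (C/G), 16 (G/U), 18 (U/A), 19 (U/C), 22 (G/A), 23 (A/C), 25 (C/U), 26 (A/C), 36 (A/G).
There are 13 differences over 36 sites, so p = 13/36 = 0.3611.

0.3611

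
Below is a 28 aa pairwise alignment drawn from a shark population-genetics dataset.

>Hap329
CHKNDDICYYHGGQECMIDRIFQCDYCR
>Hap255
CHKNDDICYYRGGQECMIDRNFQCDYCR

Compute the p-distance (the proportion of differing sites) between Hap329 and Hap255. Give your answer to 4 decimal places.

0.0714

Mismatches occur at site 11 (H/R), site 21 (I/N).
There are 2 differences over 28 sites, so p = 2/28 = 0.0714.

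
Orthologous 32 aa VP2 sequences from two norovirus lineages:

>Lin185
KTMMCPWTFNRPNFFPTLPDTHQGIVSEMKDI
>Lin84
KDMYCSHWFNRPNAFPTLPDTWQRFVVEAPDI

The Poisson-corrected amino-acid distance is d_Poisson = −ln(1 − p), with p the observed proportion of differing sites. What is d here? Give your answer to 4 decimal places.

The sequences differ at positions 2 (T/D), 4 (M/Y), 6 (P/S), 7 (W/H), 8 (T/W), 14 (F/A), 22 (H/W), 24 (G/R), 25 (I/F), 27 (S/V), 29 (M/A), 30 (K/P).
p = 12/32 = 0.375000.
d = −ln(1 − 0.375000) = −ln(0.625000) = 0.4700.

0.4700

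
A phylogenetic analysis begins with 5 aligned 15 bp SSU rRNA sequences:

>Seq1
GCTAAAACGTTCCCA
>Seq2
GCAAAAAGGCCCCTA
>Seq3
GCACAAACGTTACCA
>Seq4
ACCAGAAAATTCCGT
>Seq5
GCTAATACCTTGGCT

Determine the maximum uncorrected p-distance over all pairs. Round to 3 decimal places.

0.667

Pairwise Hamming distances:
  Seq1 vs Seq2: 5
  Seq1 vs Seq3: 3
  Seq1 vs Seq4: 7
  Seq1 vs Seq5: 5
  Seq2 vs Seq3: 6
  Seq2 vs Seq4: 9
  Seq2 vs Seq5: 10
  Seq3 vs Seq4: 9
  Seq3 vs Seq5: 7
  Seq4 vs Seq5: 9
The largest is 10 mismatches, between Seq2 and Seq5; p = 10/15 = 0.667.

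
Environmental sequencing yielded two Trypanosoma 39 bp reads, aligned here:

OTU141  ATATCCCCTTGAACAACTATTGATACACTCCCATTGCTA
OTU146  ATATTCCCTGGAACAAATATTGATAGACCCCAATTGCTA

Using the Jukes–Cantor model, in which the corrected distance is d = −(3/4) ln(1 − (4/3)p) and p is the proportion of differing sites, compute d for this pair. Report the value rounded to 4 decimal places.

Differing sites — 5:C/T; 10:T/G; 17:C/A; 26:C/G; 29:T/C; 32:C/A.
p = 6/39 = 0.153846.
d = −0.75 · ln(1 − (4/3)·0.153846) = −0.75 · ln(0.794872) = −0.75 · (-0.229574) = 0.1722.

0.1722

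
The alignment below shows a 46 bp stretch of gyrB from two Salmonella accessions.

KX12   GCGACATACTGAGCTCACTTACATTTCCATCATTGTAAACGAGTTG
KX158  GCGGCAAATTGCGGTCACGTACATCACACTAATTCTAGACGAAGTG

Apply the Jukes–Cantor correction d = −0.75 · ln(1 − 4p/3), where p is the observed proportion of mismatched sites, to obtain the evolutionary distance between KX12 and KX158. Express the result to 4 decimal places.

0.4279

Mismatches occur at site 4 (A→G), site 7 (T→A), site 9 (C→T), site 12 (A→C), site 14 (C→G), site 19 (T→G), site 25 (T→C), site 26 (T→A), site 28 (C→A), site 29 (A→C), site 31 (C→A), site 35 (G→C), site 38 (A→G), site 43 (G→A), site 44 (T→G).
p = 15/46 = 0.326087.
d = −0.75 · ln(1 − (4/3)·0.326087) = −0.75 · ln(0.565217) = −0.75 · (-0.570546) = 0.4279.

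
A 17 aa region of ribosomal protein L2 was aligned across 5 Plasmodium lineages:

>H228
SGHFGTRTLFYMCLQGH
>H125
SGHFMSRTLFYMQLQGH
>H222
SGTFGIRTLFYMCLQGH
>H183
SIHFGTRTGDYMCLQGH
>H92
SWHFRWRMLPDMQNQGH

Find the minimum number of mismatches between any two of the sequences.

Pairwise Hamming distances:
  H228 vs H125: 3
  H228 vs H222: 2
  H228 vs H183: 3
  H228 vs H92: 8
  H125 vs H222: 4
  H125 vs H183: 6
  H125 vs H92: 7
  H222 vs H183: 5
  H222 vs H92: 9
  H183 vs H92: 9
The smallest is 2, between H228 and H222.

2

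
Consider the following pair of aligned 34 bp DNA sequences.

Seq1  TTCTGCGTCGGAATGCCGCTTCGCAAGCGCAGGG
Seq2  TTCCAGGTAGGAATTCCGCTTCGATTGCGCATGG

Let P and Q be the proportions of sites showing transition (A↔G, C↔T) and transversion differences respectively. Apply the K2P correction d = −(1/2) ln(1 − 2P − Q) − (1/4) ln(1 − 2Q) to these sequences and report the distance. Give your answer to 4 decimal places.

Differing sites — 4:T/C (Ti); 5:G/A (Ti); 6:C/G (Tv); 9:C/A (Tv); 15:G/T (Tv); 24:C/A (Tv); 25:A/T (Tv); 26:A/T (Tv); 32:G/T (Tv).
Of the 9 differences, 2 transitions and 7 transversions over 34 sites: P = 2/34 = 0.058824, Q = 7/34 = 0.205882.
d = −0.5·ln(0.676470) − 0.25·ln(0.588236) = −0.5·(-0.390867) − 0.25·(-0.530627) = 0.3281.

0.3281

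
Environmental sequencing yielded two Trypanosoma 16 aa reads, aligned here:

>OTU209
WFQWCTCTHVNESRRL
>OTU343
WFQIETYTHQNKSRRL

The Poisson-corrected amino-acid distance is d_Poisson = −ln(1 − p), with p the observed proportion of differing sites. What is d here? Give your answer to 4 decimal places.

Mismatches occur at site 4 (W/I), site 5 (C/E), site 7 (C/Y), site 10 (V/Q), site 12 (E/K).
p = 5/16 = 0.312500.
d = −ln(1 − 0.312500) = −ln(0.687500) = 0.3747.

0.3747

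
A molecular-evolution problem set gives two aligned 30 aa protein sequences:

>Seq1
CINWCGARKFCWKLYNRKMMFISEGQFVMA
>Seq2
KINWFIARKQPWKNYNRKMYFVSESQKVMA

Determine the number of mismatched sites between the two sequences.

10

Differing sites — 1:C/K; 5:C/F; 6:G/I; 10:F/Q; 11:C/P; 14:L/N; 20:M/Y; 22:I/V; 25:G/S; 27:F/K.
That gives 10 mismatches out of 30 aligned sites, so the Hamming distance is 10.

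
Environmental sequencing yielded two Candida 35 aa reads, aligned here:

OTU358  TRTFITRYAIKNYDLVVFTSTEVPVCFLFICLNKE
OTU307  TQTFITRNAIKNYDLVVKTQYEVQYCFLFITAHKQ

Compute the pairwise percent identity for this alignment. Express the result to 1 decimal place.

68.6%

The sequences differ at positions 2 (R/Q), 8 (Y/N), 18 (F/K), 20 (S/Q), 21 (T/Y), 24 (P/Q), 25 (V/Y), 31 (C/T), 32 (L/A), 33 (N/H), 35 (E/Q).
24 of the 35 sites match, so the percent identity is 24/35 × 100 = 68.6%.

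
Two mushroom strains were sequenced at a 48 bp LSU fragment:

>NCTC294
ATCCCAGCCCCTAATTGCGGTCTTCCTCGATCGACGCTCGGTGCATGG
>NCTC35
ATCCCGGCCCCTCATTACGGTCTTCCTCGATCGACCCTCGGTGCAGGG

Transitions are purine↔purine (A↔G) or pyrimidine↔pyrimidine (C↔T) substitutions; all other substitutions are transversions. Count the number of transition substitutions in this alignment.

2

Mismatches occur at site 6 (A/G, transition), site 13 (A/C, transversion), site 17 (G/A, transition), site 36 (G/C, transversion), site 46 (T/G, transversion).
Of the 5 differences, 2 transitions and 3 transversions, so the answer is 2.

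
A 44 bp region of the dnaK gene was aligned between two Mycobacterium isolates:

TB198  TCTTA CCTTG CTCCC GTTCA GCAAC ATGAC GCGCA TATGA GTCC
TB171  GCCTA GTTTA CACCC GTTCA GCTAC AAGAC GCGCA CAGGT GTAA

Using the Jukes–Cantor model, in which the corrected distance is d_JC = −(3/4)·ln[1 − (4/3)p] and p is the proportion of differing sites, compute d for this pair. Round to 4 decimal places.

Differing sites — 1:T/G; 3:T/C; 6:C/G; 7:C/T; 10:G/A; 12:T/A; 23:A/T; 27:T/A; 36:T/C; 38:T/G; 40:A/T; 43:C/A; 44:C/A.
p = 13/44 = 0.295455.
d = −0.75 · ln(1 − (4/3)·0.295455) = −0.75 · ln(0.606060) = −0.75 · (-0.500776) = 0.3756.

0.3756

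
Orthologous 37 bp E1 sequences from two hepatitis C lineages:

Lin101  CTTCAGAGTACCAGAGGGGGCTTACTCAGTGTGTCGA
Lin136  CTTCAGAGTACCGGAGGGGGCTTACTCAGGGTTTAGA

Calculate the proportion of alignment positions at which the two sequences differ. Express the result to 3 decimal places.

0.108

Differing sites — 13:A/G; 30:T/G; 33:G/T; 35:C/A.
There are 4 differences over 37 sites, so p = 4/37 = 0.108.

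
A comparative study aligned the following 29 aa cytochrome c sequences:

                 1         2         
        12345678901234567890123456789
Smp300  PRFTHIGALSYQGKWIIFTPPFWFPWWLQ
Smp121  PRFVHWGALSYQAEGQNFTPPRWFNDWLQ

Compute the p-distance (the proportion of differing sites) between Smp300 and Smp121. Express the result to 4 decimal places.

Mismatches occur at site 4 (T→V), site 6 (I→W), site 13 (G→A), site 14 (K→E), site 15 (W→G), site 16 (I→Q), site 17 (I→N), site 22 (F→R), site 25 (P→N), site 26 (W→D).
There are 10 differences over 29 sites, so p = 10/29 = 0.3448.

0.3448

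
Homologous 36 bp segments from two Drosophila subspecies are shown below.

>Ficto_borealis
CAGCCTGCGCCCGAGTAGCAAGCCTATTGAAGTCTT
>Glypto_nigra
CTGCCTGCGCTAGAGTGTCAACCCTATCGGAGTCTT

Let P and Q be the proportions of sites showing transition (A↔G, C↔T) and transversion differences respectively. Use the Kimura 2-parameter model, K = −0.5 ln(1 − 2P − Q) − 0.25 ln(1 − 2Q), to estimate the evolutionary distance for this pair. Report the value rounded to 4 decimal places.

The sequences differ at positions 2 (A/T, transversion), 11 (C/T, transition), 12 (C/A, transversion), 17 (A/G, transition), 18 (G/T, transversion), 22 (G/C, transversion), 28 (T/C, transition), 30 (A/G, transition).
Of the 8 differences, 4 transitions and 4 transversions over 36 sites: P = 4/36 = 0.111111, Q = 4/36 = 0.111111.
d = −0.5·ln(0.666667) − 0.25·ln(0.777778) = −0.5·(-0.405465) − 0.25·(-0.251314) = 0.2656.

0.2656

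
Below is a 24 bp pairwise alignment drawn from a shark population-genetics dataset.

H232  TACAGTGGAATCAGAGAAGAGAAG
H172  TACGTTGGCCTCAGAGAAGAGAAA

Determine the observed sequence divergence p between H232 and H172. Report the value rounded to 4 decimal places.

0.2083

Differing sites — 4:A/G; 5:G/T; 9:A/C; 10:A/C; 24:G/A.
There are 5 differences over 24 sites, so p = 5/24 = 0.2083.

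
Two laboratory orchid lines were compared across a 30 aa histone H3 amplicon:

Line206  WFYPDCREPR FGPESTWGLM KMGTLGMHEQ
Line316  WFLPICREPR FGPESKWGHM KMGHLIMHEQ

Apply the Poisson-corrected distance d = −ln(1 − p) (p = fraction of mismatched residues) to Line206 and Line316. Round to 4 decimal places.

0.2231

Mismatches occur at site 3 (Y↔L), site 5 (D↔I), site 16 (T↔K), site 19 (L↔H), site 24 (T↔H), site 26 (G↔I).
p = 6/30 = 0.200000.
d = −ln(1 − 0.200000) = −ln(0.800000) = 0.2231.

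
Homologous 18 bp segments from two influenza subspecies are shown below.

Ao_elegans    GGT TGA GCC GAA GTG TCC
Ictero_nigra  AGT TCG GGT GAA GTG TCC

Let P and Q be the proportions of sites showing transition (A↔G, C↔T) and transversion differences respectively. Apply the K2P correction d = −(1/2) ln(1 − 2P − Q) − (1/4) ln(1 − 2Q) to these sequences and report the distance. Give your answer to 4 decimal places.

The sequences differ at positions 1 (G/A, transition), 5 (G/C, transversion), 6 (A/G, transition), 8 (C/G, transversion), 9 (C/T, transition).
Of the 5 differences, 3 transitions and 2 transversions over 18 sites: P = 3/18 = 0.166667, Q = 2/18 = 0.111111.
d = −0.5·ln(0.555555) − 0.25·ln(0.777778) = −0.5·(-0.587788) − 0.25·(-0.251314) = 0.3567.

0.3567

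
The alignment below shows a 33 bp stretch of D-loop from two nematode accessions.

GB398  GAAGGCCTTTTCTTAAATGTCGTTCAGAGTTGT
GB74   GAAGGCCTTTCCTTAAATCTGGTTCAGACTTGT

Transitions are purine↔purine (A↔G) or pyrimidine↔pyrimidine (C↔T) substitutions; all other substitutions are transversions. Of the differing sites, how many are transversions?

Mismatches occur at site 11 (T/C, transition), site 19 (G/C, transversion), site 21 (C/G, transversion), site 29 (G/C, transversion).
Of the 4 differences, 1 transition and 3 transversions, so the answer is 3.

3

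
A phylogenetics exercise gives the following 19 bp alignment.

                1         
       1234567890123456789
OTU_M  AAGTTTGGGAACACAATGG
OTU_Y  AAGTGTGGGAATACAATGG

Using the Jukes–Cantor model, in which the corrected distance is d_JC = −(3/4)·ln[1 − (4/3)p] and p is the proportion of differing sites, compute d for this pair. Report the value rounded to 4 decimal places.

0.1134

The sequences differ at positions 5 (T/G), 12 (C/T).
p = 2/19 = 0.105263.
d = −0.75 · ln(1 − (4/3)·0.105263) = −0.75 · ln(0.859649) = −0.75 · (-0.151231) = 0.1134.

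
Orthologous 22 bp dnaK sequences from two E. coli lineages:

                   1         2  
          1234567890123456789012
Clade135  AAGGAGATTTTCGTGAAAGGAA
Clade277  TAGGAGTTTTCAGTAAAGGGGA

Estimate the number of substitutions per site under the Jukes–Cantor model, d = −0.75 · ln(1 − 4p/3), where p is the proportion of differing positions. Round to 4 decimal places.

Mismatches occur at site 1 (A/T), site 7 (A/T), site 11 (T/C), site 12 (C/A), site 15 (G/A), site 18 (A/G), site 21 (A/G).
p = 7/22 = 0.318182.
d = −0.75 · ln(1 − (4/3)·0.318182) = −0.75 · ln(0.575757) = −0.75 · (-0.552070) = 0.4141.

0.4141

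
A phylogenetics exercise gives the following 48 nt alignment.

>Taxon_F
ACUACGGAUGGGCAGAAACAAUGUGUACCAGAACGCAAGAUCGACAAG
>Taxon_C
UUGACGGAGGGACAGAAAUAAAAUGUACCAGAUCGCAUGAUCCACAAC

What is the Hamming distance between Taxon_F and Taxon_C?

12

The sequences differ at positions 1 (A/U), 2 (C/U), 3 (U/G), 9 (U/G), 12 (G/A), 19 (C/U), 22 (U/A), 23 (G/A), 33 (A/U), 38 (A/U), 43 (G/C), 48 (G/C).
That gives 12 mismatches out of 48 aligned sites, so the Hamming distance is 12.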